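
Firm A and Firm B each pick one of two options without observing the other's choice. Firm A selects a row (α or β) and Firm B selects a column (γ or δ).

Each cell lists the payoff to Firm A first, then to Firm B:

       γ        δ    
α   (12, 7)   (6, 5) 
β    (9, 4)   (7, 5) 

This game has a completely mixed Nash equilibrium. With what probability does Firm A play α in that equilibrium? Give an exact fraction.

1/3

Let x be the probability that Firm A plays α. In a completely mixed equilibrium, Firm B must be indifferent between γ and δ.
Firm B's expected payoff from γ is 7x + 4(1−x); from δ it is 5x + 5(1−x).
Setting these equal: 3x + 4 = 5, so x = 1/3.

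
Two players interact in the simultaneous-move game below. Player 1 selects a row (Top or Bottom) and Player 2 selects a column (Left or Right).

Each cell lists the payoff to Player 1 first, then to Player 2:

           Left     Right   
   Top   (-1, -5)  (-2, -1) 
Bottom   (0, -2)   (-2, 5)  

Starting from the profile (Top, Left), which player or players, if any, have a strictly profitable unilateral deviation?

Player 1 at (Top, Left) earns -1; deviating to Bottom yields 0 — a strict improvement.
Player 2 earns -5; deviating to Right yields -1 — a strict improvement.
Both Player 1 and Player 2 have strictly profitable deviations.

Both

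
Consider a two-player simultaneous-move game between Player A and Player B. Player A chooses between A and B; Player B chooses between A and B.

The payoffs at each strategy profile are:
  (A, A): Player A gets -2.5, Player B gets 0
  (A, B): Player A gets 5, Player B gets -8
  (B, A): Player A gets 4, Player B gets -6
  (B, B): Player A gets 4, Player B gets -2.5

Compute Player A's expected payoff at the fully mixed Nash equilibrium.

4

First find y, the probability Player B plays A, from Player A's indifference between A and B: −2.5y + 5(1−y) = 4y + 4(1−y), giving y = 2/15.
Since Player A is indifferent in equilibrium, Player A's expected payoff equals the payoff from either row against (2/15, 13/15). Using A: −2.5(2/15) + 5(13/15) = 4.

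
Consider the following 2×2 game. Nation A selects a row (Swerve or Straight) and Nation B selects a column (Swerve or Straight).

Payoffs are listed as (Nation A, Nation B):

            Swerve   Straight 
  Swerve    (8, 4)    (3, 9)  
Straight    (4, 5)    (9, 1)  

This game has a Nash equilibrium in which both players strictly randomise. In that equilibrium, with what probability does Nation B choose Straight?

Let y be the probability that Nation B plays Swerve. In a completely mixed equilibrium, Nation A must be indifferent between Swerve and Straight.
Nation A's expected payoff from Swerve is 8y + 3(1−y); from Straight it is 4y + 9(1−y).
Setting these equal: 5y + 3 = −5y + 9, so y = 3/5.
Therefore Nation B plays Straight with probability 1 − 3/5 = 2/5.

2/5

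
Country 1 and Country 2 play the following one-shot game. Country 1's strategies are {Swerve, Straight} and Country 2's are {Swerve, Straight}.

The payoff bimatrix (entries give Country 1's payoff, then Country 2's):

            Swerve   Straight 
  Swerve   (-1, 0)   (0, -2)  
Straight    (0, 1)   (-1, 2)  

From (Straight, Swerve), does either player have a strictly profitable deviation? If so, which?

Country 1 at (Straight, Swerve) earns 0; deviating to Swerve yields -1 — not better.
Country 2 earns 1; deviating to Straight yields 2 — a strict improvement.
Only Country 2 has a strictly profitable deviation.

Country 2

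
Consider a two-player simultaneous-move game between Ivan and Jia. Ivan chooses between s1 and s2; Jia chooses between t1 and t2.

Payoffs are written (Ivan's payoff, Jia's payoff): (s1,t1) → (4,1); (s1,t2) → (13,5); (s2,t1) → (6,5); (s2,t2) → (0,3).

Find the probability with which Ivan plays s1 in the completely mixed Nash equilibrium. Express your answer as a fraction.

1/3

Let p be the probability that Ivan plays s1. In a completely mixed equilibrium, Jia must be indifferent between t1 and t2.
Jia's expected payoff from t1 is p + 5(1−p); from t2 it is 5p + 3(1−p).
Setting these equal: −4p + 5 = 2p + 3, so p = 1/3.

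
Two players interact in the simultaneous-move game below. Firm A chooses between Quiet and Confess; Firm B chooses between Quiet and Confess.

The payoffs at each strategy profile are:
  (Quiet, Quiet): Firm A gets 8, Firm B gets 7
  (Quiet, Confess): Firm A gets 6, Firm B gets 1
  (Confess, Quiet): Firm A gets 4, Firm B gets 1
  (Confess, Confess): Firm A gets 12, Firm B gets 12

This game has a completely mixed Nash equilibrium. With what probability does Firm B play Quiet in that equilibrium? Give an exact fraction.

3/5

Let y be the probability that Firm B plays Quiet. In a completely mixed equilibrium, Firm A must be indifferent between Quiet and Confess.
Firm A's expected payoff from Quiet is 8y + 6(1−y); from Confess it is 4y + 12(1−y).
Setting these equal: 2y + 6 = −8y + 12, so y = 3/5.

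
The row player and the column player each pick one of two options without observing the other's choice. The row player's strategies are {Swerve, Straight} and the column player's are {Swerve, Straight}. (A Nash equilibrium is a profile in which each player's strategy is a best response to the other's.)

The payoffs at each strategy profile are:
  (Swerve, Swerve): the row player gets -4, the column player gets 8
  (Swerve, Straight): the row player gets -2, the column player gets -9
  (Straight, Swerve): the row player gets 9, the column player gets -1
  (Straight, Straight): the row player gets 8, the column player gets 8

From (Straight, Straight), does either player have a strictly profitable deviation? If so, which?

The row player at (Straight, Straight) earns 8; deviating to Swerve yields -2 — not better.
The column player earns 8; deviating to Swerve yields -1 — not better.
Neither player can strictly improve; the profile is a Nash equilibrium.

Neither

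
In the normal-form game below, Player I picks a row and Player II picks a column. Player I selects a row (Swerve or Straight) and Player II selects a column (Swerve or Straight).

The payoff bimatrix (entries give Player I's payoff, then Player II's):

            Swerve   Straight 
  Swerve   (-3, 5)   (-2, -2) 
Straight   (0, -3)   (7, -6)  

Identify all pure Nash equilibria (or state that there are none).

(Swerve, Swerve): Player I prefers Straight (0 > -3) — not an equilibrium.
(Swerve, Straight): Player I prefers Straight (7 > -2); Player II prefers Swerve (5 > -2) — not an equilibrium.
(Straight, Swerve): Player I gets 0 ≥ -3 from Swerve, and Player II gets -3 ≥ -6 from Straight — Nash equilibrium.
(Straight, Straight): Player II prefers Swerve (-3 > -6) — not an equilibrium.

(Straight, Swerve)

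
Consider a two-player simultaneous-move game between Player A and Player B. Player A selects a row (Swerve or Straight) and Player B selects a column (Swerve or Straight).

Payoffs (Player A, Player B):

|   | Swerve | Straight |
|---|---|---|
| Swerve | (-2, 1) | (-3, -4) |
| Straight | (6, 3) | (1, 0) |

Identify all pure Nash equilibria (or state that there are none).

(Straight, Swerve)

(Swerve, Swerve): Player A prefers Straight (6 > -2) — not an equilibrium.
(Swerve, Straight): Player A prefers Straight (1 > -3); Player B prefers Swerve (1 > -4) — not an equilibrium.
(Straight, Swerve): Player A gets 6 ≥ -2 from Swerve, and Player B gets 3 ≥ 0 from Straight — Nash equilibrium.
(Straight, Straight): Player B prefers Swerve (3 > 0) — not an equilibrium.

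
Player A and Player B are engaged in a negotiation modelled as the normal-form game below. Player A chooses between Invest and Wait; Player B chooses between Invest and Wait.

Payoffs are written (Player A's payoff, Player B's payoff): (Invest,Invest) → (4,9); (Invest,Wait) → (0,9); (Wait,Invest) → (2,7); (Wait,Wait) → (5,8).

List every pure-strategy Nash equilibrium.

(Invest, Invest) and (Wait, Wait)

(Invest, Invest): Player A gets 4 ≥ 2 from Wait, and Player B gets 9 ≥ 9 from Wait — Nash equilibrium.
(Invest, Wait): Player A prefers Wait (5 > 0) — not an equilibrium.
(Wait, Invest): Player A prefers Invest (4 > 2); Player B prefers Wait (8 > 7) — not an equilibrium.
(Wait, Wait): Player A gets 5 ≥ 0 from Invest, and Player B gets 8 ≥ 7 from Invest — Nash equilibrium.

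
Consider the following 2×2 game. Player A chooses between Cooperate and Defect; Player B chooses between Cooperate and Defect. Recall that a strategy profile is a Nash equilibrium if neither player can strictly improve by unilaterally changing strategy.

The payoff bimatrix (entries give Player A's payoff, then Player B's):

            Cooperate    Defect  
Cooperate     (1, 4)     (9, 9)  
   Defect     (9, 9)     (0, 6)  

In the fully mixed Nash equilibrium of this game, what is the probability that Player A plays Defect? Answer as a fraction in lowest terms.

5/8

Let x be the probability that Player A plays Cooperate. In a completely mixed equilibrium, Player B must be indifferent between Cooperate and Defect.
Player B's expected payoff from Cooperate is 4x + 9(1−x); from Defect it is 9x + 6(1−x).
Setting these equal: −5x + 9 = 3x + 6, so x = 3/8.
Therefore Player A plays Defect with probability 1 − 3/8 = 5/8.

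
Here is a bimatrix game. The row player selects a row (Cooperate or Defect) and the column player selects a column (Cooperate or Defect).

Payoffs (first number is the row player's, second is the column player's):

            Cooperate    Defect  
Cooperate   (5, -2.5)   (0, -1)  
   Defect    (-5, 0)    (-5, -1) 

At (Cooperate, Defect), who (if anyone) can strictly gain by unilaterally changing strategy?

The row player at (Cooperate, Defect) earns 0; deviating to Defect yields -5 — not better.
The column player earns -1; deviating to Cooperate yields -2.5 — not better.
Neither player can strictly improve; the profile is a Nash equilibrium.

Neither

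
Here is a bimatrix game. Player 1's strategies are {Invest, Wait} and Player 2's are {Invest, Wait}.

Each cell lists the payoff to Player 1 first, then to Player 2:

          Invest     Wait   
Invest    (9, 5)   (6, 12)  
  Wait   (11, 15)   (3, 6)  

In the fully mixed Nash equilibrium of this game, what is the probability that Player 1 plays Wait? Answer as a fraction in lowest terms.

Let r be the probability that Player 1 plays Invest. In a completely mixed equilibrium, Player 2 must be indifferent between Invest and Wait.
Player 2's expected payoff from Invest is 5r + 15(1−r); from Wait it is 12r + 6(1−r).
Setting these equal: −10r + 15 = 6r + 6, so r = 9/16.
Therefore Player 1 plays Wait with probability 1 − 9/16 = 7/16.

7/16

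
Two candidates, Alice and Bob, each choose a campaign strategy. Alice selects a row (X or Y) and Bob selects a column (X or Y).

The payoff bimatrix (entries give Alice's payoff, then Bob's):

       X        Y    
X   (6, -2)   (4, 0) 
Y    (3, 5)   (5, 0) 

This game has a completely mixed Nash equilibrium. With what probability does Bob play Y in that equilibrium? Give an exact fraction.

3/4

Let c be the probability that Bob plays X. In a completely mixed equilibrium, Alice must be indifferent between X and Y.
Alice's expected payoff from X is 6c + 4(1−c); from Y it is 3c + 5(1−c).
Setting these equal: 2c + 4 = −2c + 5, so c = 1/4.
Therefore Bob plays Y with probability 1 − 1/4 = 3/4.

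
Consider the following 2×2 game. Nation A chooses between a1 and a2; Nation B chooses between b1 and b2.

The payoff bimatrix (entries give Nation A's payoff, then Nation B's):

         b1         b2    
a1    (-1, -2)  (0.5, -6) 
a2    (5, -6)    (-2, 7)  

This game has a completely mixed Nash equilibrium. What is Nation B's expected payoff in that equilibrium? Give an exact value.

First find x, the probability Nation A plays a1, from Nation B's indifference between b1 and b2: −2x − 6(1−x) = −6x + 7(1−x), giving x = 13/17.
Since Nation B is indifferent in equilibrium, Nation B's expected payoff equals the payoff from either column against (13/17, 4/17). Using b1: −2(13/17) − 6(4/17) = -50/17.

-50/17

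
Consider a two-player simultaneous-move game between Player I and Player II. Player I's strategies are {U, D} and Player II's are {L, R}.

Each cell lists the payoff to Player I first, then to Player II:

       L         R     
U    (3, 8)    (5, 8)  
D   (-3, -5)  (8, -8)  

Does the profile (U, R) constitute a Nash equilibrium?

At (U, R), Player I earns 5; switching to D would give 8, so Player I would deviate.
Player II earns 8; switching to L would give 8, so Player II has no profitable deviation.
Since at least one player can profitably deviate, this is not a Nash equilibrium.

No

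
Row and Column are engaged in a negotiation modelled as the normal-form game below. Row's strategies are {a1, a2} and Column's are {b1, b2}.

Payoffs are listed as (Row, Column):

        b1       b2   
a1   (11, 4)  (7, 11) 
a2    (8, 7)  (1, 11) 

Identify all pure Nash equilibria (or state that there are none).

(a1, b1): Column prefers b2 (11 > 4) — not an equilibrium.
(a1, b2): Row gets 7 ≥ 1 from a2, and Column gets 11 ≥ 4 from b1 — Nash equilibrium.
(a2, b1): Row prefers a1 (11 > 8); Column prefers b2 (11 > 7) — not an equilibrium.
(a2, b2): Row prefers a1 (7 > 1) — not an equilibrium.

(a1, b2)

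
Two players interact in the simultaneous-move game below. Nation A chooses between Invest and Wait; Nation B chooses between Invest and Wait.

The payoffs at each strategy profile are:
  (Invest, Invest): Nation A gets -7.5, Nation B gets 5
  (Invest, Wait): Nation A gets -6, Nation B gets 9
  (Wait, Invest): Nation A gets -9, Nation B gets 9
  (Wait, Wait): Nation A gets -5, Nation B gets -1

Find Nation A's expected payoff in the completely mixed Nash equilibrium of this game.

First find q, the probability Nation B plays Invest, from Nation A's indifference between Invest and Wait: −7.5q − 6(1−q) = −9q − 5(1−q), giving q = 2/5.
Since Nation A is indifferent in equilibrium, Nation A's expected payoff equals the payoff from either row against (2/5, 3/5). Using Invest: −7.5(2/5) − 6(3/5) = -33/5.

-33/5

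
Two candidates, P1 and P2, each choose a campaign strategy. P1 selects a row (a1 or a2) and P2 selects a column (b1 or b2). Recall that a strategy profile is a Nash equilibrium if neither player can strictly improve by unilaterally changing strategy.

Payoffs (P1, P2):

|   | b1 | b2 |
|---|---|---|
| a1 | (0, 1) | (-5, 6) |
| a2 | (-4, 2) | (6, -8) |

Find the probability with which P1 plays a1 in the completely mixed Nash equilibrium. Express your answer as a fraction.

Let x be the probability that P1 plays a1. In a completely mixed equilibrium, P2 must be indifferent between b1 and b2.
P2's expected payoff from b1 is x + 2(1−x); from b2 it is 6x − 8(1−x).
Setting these equal: −x + 2 = 14x − 8, so x = 2/3.

2/3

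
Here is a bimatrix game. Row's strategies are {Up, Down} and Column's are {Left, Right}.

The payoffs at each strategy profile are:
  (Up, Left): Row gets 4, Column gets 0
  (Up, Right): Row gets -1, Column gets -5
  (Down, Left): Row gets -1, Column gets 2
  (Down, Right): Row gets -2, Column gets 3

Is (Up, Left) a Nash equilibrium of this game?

At (Up, Left), Row earns 4; switching to Down would give -1, so Row has no profitable deviation.
Column earns 0; switching to Right would give -5, so Column has no profitable deviation.
Neither player can gain by a unilateral deviation, so this profile is a Nash equilibrium.

Yes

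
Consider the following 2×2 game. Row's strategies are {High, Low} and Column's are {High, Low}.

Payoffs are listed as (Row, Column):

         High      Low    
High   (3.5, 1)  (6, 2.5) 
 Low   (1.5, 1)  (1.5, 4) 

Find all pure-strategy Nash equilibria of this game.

(High, Low)

(High, High): Column prefers Low (2.5 > 1) — not an equilibrium.
(High, Low): Row gets 6 ≥ 1.5 from Low, and Column gets 2.5 ≥ 1 from High — Nash equilibrium.
(Low, High): Row prefers High (3.5 > 1.5); Column prefers Low (4 > 1) — not an equilibrium.
(Low, Low): Row prefers High (6 > 1.5) — not an equilibrium.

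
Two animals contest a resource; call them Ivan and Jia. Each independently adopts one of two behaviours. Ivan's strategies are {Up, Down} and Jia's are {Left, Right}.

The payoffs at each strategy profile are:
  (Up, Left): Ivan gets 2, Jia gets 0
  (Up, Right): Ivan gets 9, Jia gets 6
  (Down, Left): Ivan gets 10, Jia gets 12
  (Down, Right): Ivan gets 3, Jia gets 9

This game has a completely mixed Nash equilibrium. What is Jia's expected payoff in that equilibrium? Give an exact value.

First find p, the probability Ivan plays Up, from Jia's indifference between Left and Right: 12(1−p) = 6p + 9(1−p), giving p = 1/3.
Since Jia is indifferent in equilibrium, Jia's expected payoff equals the payoff from either column against (1/3, 2/3). Using Left: 12(2/3) = 8.

8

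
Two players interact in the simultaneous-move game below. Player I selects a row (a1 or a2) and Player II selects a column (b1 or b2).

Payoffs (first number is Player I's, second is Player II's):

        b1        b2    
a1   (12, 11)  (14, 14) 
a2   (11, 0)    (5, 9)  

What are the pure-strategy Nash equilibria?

(a1, b2)

(a1, b1): Player II prefers b2 (14 > 11) — not an equilibrium.
(a1, b2): Player I gets 14 ≥ 5 from a2, and Player II gets 14 ≥ 11 from b1 — Nash equilibrium.
(a2, b1): Player I prefers a1 (12 > 11); Player II prefers b2 (9 > 0) — not an equilibrium.
(a2, b2): Player I prefers a1 (14 > 5) — not an equilibrium.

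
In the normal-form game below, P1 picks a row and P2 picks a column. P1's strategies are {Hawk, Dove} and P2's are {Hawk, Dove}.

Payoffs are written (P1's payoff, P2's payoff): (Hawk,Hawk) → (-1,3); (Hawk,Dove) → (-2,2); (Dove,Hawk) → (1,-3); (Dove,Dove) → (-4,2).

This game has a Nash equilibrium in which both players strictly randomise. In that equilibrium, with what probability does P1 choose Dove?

1/6

Let x be the probability that P1 plays Hawk. In a completely mixed equilibrium, P2 must be indifferent between Hawk and Dove.
P2's expected payoff from Hawk is 3x − 3(1−x); from Dove it is 2x + 2(1−x).
Setting these equal: 6x − 3 = 2, so x = 5/6.
Therefore P1 plays Dove with probability 1 − 5/6 = 1/6.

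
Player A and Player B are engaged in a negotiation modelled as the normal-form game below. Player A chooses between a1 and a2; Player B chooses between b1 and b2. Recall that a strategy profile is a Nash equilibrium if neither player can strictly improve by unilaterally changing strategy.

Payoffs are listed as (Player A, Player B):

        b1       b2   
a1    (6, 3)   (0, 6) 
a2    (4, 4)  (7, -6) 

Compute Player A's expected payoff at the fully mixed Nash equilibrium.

First find q, the probability Player B plays b1, from Player A's indifference between a1 and a2: 6q = 4q + 7(1−q), giving q = 7/9.
Since Player A is indifferent in equilibrium, Player A's expected payoff equals the payoff from either row against (7/9, 2/9). Using a1: 6(7/9) = 14/3.

14/3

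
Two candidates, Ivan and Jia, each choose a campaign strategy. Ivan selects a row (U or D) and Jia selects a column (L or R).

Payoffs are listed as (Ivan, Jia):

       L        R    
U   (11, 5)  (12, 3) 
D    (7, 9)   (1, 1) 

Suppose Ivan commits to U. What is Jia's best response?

L

Against U, Jia earns 5 from L and 3 from R.
So L is the best response.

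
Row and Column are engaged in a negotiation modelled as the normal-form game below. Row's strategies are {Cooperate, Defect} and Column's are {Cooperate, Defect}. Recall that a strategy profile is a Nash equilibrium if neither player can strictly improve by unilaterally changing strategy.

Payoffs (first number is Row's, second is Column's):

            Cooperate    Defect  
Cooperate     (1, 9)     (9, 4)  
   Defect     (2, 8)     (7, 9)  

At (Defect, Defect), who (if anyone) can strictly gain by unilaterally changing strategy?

Row at (Defect, Defect) earns 7; deviating to Cooperate yields 9 — a strict improvement.
Column earns 9; deviating to Cooperate yields 8 — not better.
Only Row has a strictly profitable deviation.

Row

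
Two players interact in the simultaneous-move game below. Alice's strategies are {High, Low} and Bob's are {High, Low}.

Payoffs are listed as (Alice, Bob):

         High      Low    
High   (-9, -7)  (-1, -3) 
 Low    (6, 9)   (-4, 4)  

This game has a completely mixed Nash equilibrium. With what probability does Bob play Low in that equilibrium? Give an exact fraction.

5/6

Let q be the probability that Bob plays High. In a completely mixed equilibrium, Alice must be indifferent between High and Low.
Alice's expected payoff from High is −9q − (1−q); from Low it is 6q − 4(1−q).
Setting these equal: −8q − 1 = 10q − 4, so q = 1/6.
Therefore Bob plays Low with probability 1 − 1/6 = 5/6.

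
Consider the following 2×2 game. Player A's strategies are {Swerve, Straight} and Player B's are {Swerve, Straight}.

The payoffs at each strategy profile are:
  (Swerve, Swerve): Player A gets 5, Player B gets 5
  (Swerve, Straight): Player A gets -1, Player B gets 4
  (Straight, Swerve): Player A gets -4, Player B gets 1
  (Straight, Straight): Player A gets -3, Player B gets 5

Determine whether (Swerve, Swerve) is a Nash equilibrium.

Yes

At (Swerve, Swerve), Player A earns 5; switching to Straight would give -4, so Player A has no profitable deviation.
Player B earns 5; switching to Straight would give 4, so Player B has no profitable deviation.
Neither player can gain by a unilateral deviation, so this profile is a Nash equilibrium.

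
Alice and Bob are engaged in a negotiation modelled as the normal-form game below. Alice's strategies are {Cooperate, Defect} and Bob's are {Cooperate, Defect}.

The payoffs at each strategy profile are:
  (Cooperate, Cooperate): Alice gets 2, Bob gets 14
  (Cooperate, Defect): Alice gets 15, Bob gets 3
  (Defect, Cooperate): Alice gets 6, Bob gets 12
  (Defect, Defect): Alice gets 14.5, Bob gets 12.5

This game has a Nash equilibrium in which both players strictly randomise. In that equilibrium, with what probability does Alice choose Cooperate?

1/23

Let x be the probability that Alice plays Cooperate. In a completely mixed equilibrium, Bob must be indifferent between Cooperate and Defect.
Bob's expected payoff from Cooperate is 14x + 12(1−x); from Defect it is 3x + 12.5(1−x).
Setting these equal: 2x + 12 = −9.5x + 12.5, so x = 1/23.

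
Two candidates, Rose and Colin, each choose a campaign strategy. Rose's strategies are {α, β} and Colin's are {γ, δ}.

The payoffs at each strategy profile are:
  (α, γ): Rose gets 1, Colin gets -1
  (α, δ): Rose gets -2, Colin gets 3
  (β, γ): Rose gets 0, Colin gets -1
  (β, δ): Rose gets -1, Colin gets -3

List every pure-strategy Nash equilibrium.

none

(α, γ): Colin prefers δ (3 > -1) — not an equilibrium.
(α, δ): Rose prefers β (-1 > -2) — not an equilibrium.
(β, γ): Rose prefers α (1 > 0) — not an equilibrium.
(β, δ): Colin prefers γ (-1 > -3) — not an equilibrium.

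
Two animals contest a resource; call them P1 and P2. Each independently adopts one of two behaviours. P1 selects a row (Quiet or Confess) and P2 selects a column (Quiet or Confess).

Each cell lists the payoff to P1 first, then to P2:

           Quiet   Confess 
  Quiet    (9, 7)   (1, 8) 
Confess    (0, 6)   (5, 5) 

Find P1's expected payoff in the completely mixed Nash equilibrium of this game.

45/13

First find q, the probability P2 plays Quiet, from P1's indifference between Quiet and Confess: 9q + (1−q) = 5(1−q), giving q = 4/13.
Since P1 is indifferent in equilibrium, P1's expected payoff equals the payoff from either row against (4/13, 9/13). Using Quiet: 9(4/13) + (9/13) = 45/13.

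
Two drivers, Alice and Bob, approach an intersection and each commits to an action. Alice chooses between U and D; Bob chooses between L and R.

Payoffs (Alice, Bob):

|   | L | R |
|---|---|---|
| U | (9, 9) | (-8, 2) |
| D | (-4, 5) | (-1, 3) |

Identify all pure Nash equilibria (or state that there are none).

(U, L): Alice gets 9 ≥ -4 from D, and Bob gets 9 ≥ 2 from R — Nash equilibrium.
(U, R): Alice prefers D (-1 > -8); Bob prefers L (9 > 2) — not an equilibrium.
(D, L): Alice prefers U (9 > -4) — not an equilibrium.
(D, R): Bob prefers L (5 > 3) — not an equilibrium.

(U, L)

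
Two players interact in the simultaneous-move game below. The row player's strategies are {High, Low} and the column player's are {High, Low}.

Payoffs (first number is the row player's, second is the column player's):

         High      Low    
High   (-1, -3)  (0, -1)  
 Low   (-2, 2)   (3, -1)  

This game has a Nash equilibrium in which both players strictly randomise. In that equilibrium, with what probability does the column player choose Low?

1/4

Let q be the probability that the column player plays High. In a completely mixed equilibrium, the row player must be indifferent between High and Low.
The row player's expected payoff from High is −q; from Low it is −2q + 3(1−q).
Setting these equal: −q = −5q + 3, so q = 3/4.
Therefore the column player plays Low with probability 1 − 3/4 = 1/4.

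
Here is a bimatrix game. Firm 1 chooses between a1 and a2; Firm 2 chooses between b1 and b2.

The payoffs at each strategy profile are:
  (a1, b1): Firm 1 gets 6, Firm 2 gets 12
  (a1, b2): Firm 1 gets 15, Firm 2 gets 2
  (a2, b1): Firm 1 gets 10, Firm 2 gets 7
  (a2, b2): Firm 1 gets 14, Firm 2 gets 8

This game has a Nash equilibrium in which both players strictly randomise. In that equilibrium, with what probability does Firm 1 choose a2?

10/11

Let p be the probability that Firm 1 plays a1. In a completely mixed equilibrium, Firm 2 must be indifferent between b1 and b2.
Firm 2's expected payoff from b1 is 12p + 7(1−p); from b2 it is 2p + 8(1−p).
Setting these equal: 5p + 7 = −6p + 8, so p = 1/11.
Therefore Firm 1 plays a2 with probability 1 − 1/11 = 10/11.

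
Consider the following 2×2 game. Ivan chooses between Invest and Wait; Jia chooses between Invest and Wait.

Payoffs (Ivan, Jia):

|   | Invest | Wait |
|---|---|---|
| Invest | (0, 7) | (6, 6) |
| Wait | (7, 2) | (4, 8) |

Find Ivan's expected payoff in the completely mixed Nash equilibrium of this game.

14/3

First find q, the probability Jia plays Invest, from Ivan's indifference between Invest and Wait: 6(1−q) = 7q + 4(1−q), giving q = 2/9.
Since Ivan is indifferent in equilibrium, Ivan's expected payoff equals the payoff from either row against (2/9, 7/9). Using Invest: 6(7/9) = 14/3.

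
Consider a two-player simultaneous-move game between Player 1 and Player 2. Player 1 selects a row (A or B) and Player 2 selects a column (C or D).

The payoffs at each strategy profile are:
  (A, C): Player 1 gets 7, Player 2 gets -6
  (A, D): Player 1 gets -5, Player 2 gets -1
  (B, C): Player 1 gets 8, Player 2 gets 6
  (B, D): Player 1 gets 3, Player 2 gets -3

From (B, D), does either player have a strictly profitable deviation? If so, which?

Player 1 at (B, D) earns 3; deviating to A yields -5 — not better.
Player 2 earns -3; deviating to C yields 6 — a strict improvement.
Only Player 2 has a strictly profitable deviation.

Player 2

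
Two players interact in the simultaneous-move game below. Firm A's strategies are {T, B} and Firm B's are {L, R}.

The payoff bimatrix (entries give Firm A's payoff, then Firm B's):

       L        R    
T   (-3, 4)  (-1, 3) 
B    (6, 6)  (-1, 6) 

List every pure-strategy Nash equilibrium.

(T, L): Firm A prefers B (6 > -3) — not an equilibrium.
(T, R): Firm B prefers L (4 > 3) — not an equilibrium.
(B, L): Firm A gets 6 ≥ -3 from T, and Firm B gets 6 ≥ 6 from R — Nash equilibrium.
(B, R): Firm A gets -1 ≥ -1 from T, and Firm B gets 6 ≥ 6 from L — Nash equilibrium.

(B, L) and (B, R)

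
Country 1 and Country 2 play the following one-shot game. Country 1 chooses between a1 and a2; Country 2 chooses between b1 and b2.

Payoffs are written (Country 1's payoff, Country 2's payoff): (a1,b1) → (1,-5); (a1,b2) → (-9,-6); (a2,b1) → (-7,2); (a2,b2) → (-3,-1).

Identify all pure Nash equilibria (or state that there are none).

(a1, b1)

(a1, b1): Country 1 gets 1 ≥ -7 from a2, and Country 2 gets -5 ≥ -6 from b2 — Nash equilibrium.
(a1, b2): Country 1 prefers a2 (-3 > -9); Country 2 prefers b1 (-5 > -6) — not an equilibrium.
(a2, b1): Country 1 prefers a1 (1 > -7) — not an equilibrium.
(a2, b2): Country 2 prefers b1 (2 > -1) — not an equilibrium.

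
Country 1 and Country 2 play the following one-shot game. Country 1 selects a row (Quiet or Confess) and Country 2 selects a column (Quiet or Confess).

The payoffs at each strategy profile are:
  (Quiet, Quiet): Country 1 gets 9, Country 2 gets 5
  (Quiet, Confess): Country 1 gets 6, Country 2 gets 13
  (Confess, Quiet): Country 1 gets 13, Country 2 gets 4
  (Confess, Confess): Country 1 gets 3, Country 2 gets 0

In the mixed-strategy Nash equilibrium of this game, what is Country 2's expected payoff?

First find x, the probability Country 1 plays Quiet, from Country 2's indifference between Quiet and Confess: 5x + 4(1−x) = 13x, giving x = 1/3.
Since Country 2 is indifferent in equilibrium, Country 2's expected payoff equals the payoff from either column against (1/3, 2/3). Using Quiet: 5(1/3) + 4(2/3) = 13/3.

13/3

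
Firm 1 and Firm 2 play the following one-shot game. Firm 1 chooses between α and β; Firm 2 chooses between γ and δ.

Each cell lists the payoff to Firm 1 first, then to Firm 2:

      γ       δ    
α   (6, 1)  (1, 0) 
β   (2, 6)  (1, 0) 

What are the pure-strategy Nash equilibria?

(α, γ)

(α, γ): Firm 1 gets 6 ≥ 2 from β, and Firm 2 gets 1 ≥ 0 from δ — Nash equilibrium.
(α, δ): Firm 2 prefers γ (1 > 0) — not an equilibrium.
(β, γ): Firm 1 prefers α (6 > 2) — not an equilibrium.
(β, δ): Firm 2 prefers γ (6 > 0) — not an equilibrium.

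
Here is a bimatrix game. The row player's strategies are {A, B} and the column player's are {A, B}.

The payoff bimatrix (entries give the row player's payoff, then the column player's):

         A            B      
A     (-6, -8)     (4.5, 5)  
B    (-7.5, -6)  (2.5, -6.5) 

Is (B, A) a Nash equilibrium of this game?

No

At (B, A), the row player earns -7.5; switching to A would give -6, so the row player would deviate.
The column player earns -6; switching to B would give -6.5, so the column player has no profitable deviation.
Since at least one player can profitably deviate, this is not a Nash equilibrium.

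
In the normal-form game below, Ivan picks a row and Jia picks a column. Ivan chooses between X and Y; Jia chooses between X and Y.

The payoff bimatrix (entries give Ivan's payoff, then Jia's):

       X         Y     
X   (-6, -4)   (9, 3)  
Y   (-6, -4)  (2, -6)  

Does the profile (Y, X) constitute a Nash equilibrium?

Yes

At (Y, X), Ivan earns -6; switching to X would give -6, so Ivan has no profitable deviation.
Jia earns -4; switching to Y would give -6, so Jia has no profitable deviation.
Neither player can gain by a unilateral deviation, so this profile is a Nash equilibrium.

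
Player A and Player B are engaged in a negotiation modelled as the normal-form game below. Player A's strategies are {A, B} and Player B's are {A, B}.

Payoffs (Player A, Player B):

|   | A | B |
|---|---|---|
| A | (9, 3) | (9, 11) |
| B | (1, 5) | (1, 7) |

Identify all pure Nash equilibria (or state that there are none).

(A, A): Player B prefers B (11 > 3) — not an equilibrium.
(A, B): Player A gets 9 ≥ 1 from B, and Player B gets 11 ≥ 3 from A — Nash equilibrium.
(B, A): Player A prefers A (9 > 1); Player B prefers B (7 > 5) — not an equilibrium.
(B, B): Player A prefers A (9 > 1) — not an equilibrium.

(A, B)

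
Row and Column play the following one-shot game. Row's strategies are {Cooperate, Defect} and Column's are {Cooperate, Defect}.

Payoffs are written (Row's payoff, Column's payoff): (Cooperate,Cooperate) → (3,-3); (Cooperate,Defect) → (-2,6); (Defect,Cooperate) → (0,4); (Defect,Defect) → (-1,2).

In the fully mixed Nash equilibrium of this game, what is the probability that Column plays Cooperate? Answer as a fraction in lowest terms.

1/4

Let c be the probability that Column plays Cooperate. In a completely mixed equilibrium, Row must be indifferent between Cooperate and Defect.
Row's expected payoff from Cooperate is 3c − 2(1−c); from Defect it is −(1−c).
Setting these equal: 5c − 2 = c − 1, so c = 1/4.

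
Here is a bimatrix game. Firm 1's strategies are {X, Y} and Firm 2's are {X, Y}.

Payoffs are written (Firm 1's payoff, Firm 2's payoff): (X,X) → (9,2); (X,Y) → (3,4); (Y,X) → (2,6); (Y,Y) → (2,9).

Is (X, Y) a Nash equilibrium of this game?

At (X, Y), Firm 1 earns 3; switching to Y would give 2, so Firm 1 has no profitable deviation.
Firm 2 earns 4; switching to X would give 2, so Firm 2 has no profitable deviation.
Neither player can gain by a unilateral deviation, so this profile is a Nash equilibrium.

Yes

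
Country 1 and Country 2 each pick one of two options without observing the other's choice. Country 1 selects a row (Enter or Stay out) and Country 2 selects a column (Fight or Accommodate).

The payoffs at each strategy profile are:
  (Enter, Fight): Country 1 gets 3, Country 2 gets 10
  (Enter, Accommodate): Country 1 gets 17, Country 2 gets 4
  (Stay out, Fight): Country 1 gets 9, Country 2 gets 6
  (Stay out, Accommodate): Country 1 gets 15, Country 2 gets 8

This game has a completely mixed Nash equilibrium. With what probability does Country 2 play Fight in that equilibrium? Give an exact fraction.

1/4

Let c be the probability that Country 2 plays Fight. In a completely mixed equilibrium, Country 1 must be indifferent between Enter and Stay out.
Country 1's expected payoff from Enter is 3c + 17(1−c); from Stay out it is 9c + 15(1−c).
Setting these equal: −14c + 17 = −6c + 15, so c = 1/4.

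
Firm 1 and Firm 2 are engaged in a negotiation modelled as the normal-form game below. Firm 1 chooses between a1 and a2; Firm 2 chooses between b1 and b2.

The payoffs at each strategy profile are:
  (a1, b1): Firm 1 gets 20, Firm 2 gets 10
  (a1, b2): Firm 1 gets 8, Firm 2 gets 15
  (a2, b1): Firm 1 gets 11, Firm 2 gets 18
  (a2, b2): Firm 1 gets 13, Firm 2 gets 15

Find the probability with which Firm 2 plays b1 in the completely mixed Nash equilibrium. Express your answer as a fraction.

5/14

Let y be the probability that Firm 2 plays b1. In a completely mixed equilibrium, Firm 1 must be indifferent between a1 and a2.
Firm 1's expected payoff from a1 is 20y + 8(1−y); from a2 it is 11y + 13(1−y).
Setting these equal: 12y + 8 = −2y + 13, so y = 5/14.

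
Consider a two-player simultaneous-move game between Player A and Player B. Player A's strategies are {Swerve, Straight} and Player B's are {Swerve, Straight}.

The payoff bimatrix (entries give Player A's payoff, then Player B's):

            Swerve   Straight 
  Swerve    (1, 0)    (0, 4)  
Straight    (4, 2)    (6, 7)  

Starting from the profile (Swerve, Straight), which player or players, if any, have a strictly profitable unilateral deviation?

Player A

Player A at (Swerve, Straight) earns 0; deviating to Straight yields 6 — a strict improvement.
Player B earns 4; deviating to Swerve yields 0 — not better.
Only Player A has a strictly profitable deviation.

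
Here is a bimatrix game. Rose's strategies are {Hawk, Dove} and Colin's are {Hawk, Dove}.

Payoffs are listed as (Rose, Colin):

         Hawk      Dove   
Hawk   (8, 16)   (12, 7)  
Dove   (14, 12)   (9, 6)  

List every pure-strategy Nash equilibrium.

(Dove, Hawk)

(Hawk, Hawk): Rose prefers Dove (14 > 8) — not an equilibrium.
(Hawk, Dove): Colin prefers Hawk (16 > 7) — not an equilibrium.
(Dove, Hawk): Rose gets 14 ≥ 8 from Hawk, and Colin gets 12 ≥ 6 from Dove — Nash equilibrium.
(Dove, Dove): Rose prefers Hawk (12 > 9); Colin prefers Hawk (12 > 6) — not an equilibrium.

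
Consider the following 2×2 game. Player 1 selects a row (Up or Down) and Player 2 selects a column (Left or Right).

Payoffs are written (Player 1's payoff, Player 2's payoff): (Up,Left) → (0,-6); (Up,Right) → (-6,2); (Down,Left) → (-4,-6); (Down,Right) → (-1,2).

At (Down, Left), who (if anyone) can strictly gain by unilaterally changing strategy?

Player 1 at (Down, Left) earns -4; deviating to Up yields 0 — a strict improvement.
Player 2 earns -6; deviating to Right yields 2 — a strict improvement.
Both Player 1 and Player 2 have strictly profitable deviations.

Both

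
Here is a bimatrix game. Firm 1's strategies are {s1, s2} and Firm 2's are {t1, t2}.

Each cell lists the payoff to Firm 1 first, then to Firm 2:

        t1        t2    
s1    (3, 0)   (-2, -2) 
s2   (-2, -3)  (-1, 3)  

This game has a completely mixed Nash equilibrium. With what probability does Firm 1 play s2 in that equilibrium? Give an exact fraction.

Let x be the probability that Firm 1 plays s1. In a completely mixed equilibrium, Firm 2 must be indifferent between t1 and t2.
Firm 2's expected payoff from t1 is −3(1−x); from t2 it is −2x + 3(1−x).
Setting these equal: 3x − 3 = −5x + 3, so x = 3/4.
Therefore Firm 1 plays s2 with probability 1 − 3/4 = 1/4.

1/4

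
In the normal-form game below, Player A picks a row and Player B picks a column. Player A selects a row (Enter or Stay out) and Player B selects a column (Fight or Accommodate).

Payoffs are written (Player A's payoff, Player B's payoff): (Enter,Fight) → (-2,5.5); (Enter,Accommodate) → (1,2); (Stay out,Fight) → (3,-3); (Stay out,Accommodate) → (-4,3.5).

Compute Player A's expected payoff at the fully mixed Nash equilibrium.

-1/2

First find q, the probability Player B plays Fight, from Player A's indifference between Enter and Stay out: −2q + (1−q) = 3q − 4(1−q), giving q = 1/2.
Since Player A is indifferent in equilibrium, Player A's expected payoff equals the payoff from either row against (1/2, 1/2). Using Enter: −2(1/2) + (1/2) = -1/2.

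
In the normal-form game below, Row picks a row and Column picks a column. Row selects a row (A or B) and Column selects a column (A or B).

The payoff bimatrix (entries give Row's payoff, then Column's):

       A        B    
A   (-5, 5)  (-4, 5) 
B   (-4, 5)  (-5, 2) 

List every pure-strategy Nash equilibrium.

(A, B) and (B, A)

(A, A): Row prefers B (-4 > -5) — not an equilibrium.
(A, B): Row gets -4 ≥ -5 from B, and Column gets 5 ≥ 5 from A — Nash equilibrium.
(B, A): Row gets -4 ≥ -5 from A, and Column gets 5 ≥ 2 from B — Nash equilibrium.
(B, B): Row prefers A (-4 > -5); Column prefers A (5 > 2) — not an equilibrium.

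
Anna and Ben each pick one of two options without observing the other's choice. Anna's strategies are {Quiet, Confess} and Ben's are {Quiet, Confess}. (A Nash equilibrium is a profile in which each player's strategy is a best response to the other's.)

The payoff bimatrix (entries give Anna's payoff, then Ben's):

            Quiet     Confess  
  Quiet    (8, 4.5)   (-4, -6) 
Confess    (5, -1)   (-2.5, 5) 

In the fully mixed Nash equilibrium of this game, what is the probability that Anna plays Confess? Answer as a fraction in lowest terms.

7/11

Let p be the probability that Anna plays Quiet. In a completely mixed equilibrium, Ben must be indifferent between Quiet and Confess.
Ben's expected payoff from Quiet is 4.5p − (1−p); from Confess it is −6p + 5(1−p).
Setting these equal: 5.5p − 1 = −11p + 5, so p = 4/11.
Therefore Anna plays Confess with probability 1 − 4/11 = 7/11.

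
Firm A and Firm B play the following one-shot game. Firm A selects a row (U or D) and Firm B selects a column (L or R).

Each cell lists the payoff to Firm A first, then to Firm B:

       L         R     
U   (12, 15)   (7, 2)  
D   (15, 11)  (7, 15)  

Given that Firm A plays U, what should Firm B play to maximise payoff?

L

Against U, Firm B earns 15 from L and 2 from R.
So L is the best response.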